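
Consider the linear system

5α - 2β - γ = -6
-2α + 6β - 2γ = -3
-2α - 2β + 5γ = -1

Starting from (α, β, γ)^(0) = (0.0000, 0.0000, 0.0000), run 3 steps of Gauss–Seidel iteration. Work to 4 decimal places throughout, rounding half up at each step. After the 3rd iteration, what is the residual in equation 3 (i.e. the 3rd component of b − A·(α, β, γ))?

-0.0001

Iteration 1:
  α = (-6 - (-2)·0.0000 - (-1)·0.0000) / (5) = -1.2000
  β = (-3 - (-2)·-1.2000 - (-2)·0.0000) / (6) = -0.9000
  γ = (-1 - (-2)·-1.2000 - (-2)·-0.9000) / (5) = -1.0400
Iteration 2:
  α = (-6 - (-2)·-0.9000 - (-1)·-1.0400) / (5) = -1.7680
  β = (-3 - (-2)·-1.7680 - (-2)·-1.0400) / (6) = -1.4360
  γ = (-1 - (-2)·-1.7680 - (-2)·-1.4360) / (5) = -1.4816
Iteration 3:
  α = (-6 - (-2)·-1.4360 - (-1)·-1.4816) / (5) = -2.0707
  β = (-3 - (-2)·-2.0707 - (-2)·-1.4816) / (6) = -1.6841
  γ = (-1 - (-2)·-2.0707 - (-2)·-1.6841) / (5) = -1.7019
Residual b − A·x = (-0.7166, -0.4406, -0.0001)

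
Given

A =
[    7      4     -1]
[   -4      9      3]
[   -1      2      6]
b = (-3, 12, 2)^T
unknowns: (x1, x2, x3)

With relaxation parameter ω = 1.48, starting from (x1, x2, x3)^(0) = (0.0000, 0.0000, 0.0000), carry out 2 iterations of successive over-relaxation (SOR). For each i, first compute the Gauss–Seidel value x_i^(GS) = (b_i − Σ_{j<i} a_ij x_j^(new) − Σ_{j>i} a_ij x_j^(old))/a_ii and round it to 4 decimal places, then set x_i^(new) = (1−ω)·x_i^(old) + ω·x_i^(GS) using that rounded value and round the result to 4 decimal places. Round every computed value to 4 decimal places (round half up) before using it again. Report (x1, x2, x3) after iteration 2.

Iteration 1:
  x1: GS value = (-3 - (4)·0.0000 - (-1)·0.0000) / (7) = -0.4286;  x1 ← (1−ω)·0.0000 + ω·-0.4286 = -0.6343
  x2: GS value = (12 - (-4)·-0.6343 - (3)·0.0000) / (9) = 1.0514;  x2 ← (1−ω)·0.0000 + ω·1.0514 = 1.5561
  x3: GS value = (2 - (-1)·-0.6343 - (2)·1.5561) / (6) = -0.2911;  x3 ← (1−ω)·0.0000 + ω·-0.2911 = -0.4308
Iteration 2:
  x1: GS value = (-3 - (4)·1.5561 - (-1)·-0.4308) / (7) = -1.3793;  x1 ← (1−ω)·-0.6343 + ω·-1.3793 = -1.7369
  x2: GS value = (12 - (-4)·-1.7369 - (3)·-0.4308) / (9) = 0.7050;  x2 ← (1−ω)·1.5561 + ω·0.7050 = 0.2965
  x3: GS value = (2 - (-1)·-1.7369 - (2)·0.2965) / (6) = -0.0550;  x3 ← (1−ω)·-0.4308 + ω·-0.0550 = 0.1254

(-1.7369, 0.2965, 0.1254)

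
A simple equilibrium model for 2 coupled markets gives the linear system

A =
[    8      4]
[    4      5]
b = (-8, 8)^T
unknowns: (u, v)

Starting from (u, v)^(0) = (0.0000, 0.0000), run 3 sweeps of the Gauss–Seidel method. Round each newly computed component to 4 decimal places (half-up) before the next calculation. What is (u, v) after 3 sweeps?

(-2.6800, 3.7440)

Iteration 1:
  u = (-8 - (4)·0.0000) / (8) = -1.0000
  v = (8 - (4)·-1.0000) / (5) = 2.4000
Iteration 2:
  u = (-8 - (4)·2.4000) / (8) = -2.2000
  v = (8 - (4)·-2.2000) / (5) = 3.3600
Iteration 3:
  u = (-8 - (4)·3.3600) / (8) = -2.6800
  v = (8 - (4)·-2.6800) / (5) = 3.7440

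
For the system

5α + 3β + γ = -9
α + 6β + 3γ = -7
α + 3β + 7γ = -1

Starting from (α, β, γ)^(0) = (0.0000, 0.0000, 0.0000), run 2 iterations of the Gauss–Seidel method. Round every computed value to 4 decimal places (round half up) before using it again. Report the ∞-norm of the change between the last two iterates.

0.4229

Iteration 1:
  α = (-9 - (3)·0.0000 - (1)·0.0000) / (5) = -1.8000
  β = (-7 - (1)·-1.8000 - (3)·0.0000) / (6) = -0.8667
  γ = (-1 - (1)·-1.8000 - (3)·-0.8667) / (7) = 0.4857
Iteration 2:
  α = (-9 - (3)·-0.8667 - (1)·0.4857) / (5) = -1.3771
  β = (-7 - (1)·-1.3771 - (3)·0.4857) / (6) = -1.1800
  γ = (-1 - (1)·-1.3771 - (3)·-1.1800) / (7) = 0.5596
Change: (0.4229, -0.3133, 0.0739) → max |·| = 0.4229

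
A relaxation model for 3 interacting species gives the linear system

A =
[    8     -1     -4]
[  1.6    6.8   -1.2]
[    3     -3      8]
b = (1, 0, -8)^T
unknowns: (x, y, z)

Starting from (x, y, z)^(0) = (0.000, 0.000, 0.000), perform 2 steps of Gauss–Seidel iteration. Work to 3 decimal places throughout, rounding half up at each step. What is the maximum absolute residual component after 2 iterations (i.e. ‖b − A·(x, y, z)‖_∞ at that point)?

Iteration 1:
  x = (1 - (-1)·0.000 - (-4)·0.000) / (8) = 0.125
  y = (0 - (1.6)·0.125 - (-1.2)·0.000) / (6.8) = -0.029
  z = (-8 - (3)·0.125 - (-3)·-0.029) / (8) = -1.058
Iteration 2:
  x = (1 - (-1)·-0.029 - (-4)·-1.058) / (8) = -0.408
  y = (0 - (1.6)·-0.408 - (-1.2)·-1.058) / (6.8) = -0.091
  z = (-8 - (3)·-0.408 - (-3)·-0.091) / (8) = -0.881
Residual b − A·x = (0.649, 0.214, -0.001); ∞-norm = 0.649

0.649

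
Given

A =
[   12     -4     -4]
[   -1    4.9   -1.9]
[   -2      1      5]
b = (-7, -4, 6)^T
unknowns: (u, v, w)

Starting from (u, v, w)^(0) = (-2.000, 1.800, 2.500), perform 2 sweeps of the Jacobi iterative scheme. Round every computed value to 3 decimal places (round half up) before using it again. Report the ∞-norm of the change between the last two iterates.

Iteration 1:
  u = (-7 - (-4)·1.800 - (-4)·2.500) / (12) = 0.850
  v = (-4 - (-1)·-2.000 - (-1.9)·2.500) / (4.9) = -0.255
  w = (6 - (-2)·-2.000 - (1)·1.800) / (5) = 0.040
Iteration 2:
  u = (-7 - (-4)·-0.255 - (-4)·0.040) / (12) = -0.655
  v = (-4 - (-1)·0.850 - (-1.9)·0.040) / (4.9) = -0.627
  w = (6 - (-2)·0.850 - (1)·-0.255) / (5) = 1.591
Change: (-1.505, -0.372, 1.551) → max |·| = 1.551

1.551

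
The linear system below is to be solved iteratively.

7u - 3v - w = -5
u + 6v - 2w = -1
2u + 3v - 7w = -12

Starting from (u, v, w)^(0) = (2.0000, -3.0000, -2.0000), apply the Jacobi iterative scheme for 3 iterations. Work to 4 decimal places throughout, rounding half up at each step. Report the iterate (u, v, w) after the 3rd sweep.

Iteration 1:
  u = (-5 - (-3)·-3.0000 - (-1)·-2.0000) / (7) = -2.2857
  v = (-1 - (1)·2.0000 - (-2)·-2.0000) / (6) = -1.1667
  w = (-12 - (2)·2.0000 - (3)·-3.0000) / (-7) = 1.0000
Iteration 2:
  u = (-5 - (-3)·-1.1667 - (-1)·1.0000) / (7) = -1.0714
  v = (-1 - (1)·-2.2857 - (-2)·1.0000) / (6) = 0.5476
  w = (-12 - (2)·-2.2857 - (3)·-1.1667) / (-7) = 0.5612
Iteration 3:
  u = (-5 - (-3)·0.5476 - (-1)·0.5612) / (7) = -0.3994
  v = (-1 - (1)·-1.0714 - (-2)·0.5612) / (6) = 0.1990
  w = (-12 - (2)·-1.0714 - (3)·0.5476) / (-7) = 1.6429

(-0.3994, 0.1990, 1.6429)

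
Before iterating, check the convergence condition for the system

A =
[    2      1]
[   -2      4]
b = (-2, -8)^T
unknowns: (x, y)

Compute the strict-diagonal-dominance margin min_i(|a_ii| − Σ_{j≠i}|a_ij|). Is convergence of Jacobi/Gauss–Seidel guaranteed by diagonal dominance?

row 1: |2| − (1) = 1
row 2: |4| − (2) = 2
minimum over rows = 1 → strictly diagonally dominant (convergence guaranteed)

1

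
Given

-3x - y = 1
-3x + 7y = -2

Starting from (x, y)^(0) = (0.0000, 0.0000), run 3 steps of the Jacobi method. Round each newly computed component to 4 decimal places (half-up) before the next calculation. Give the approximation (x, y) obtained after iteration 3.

Iteration 1:
  x = (1 - (-1)·0.0000) / (-3) = -0.3333
  y = (-2 - (-3)·0.0000) / (7) = -0.2857
Iteration 2:
  x = (1 - (-1)·-0.2857) / (-3) = -0.2381
  y = (-2 - (-3)·-0.3333) / (7) = -0.4286
Iteration 3:
  x = (1 - (-1)·-0.4286) / (-3) = -0.1905
  y = (-2 - (-3)·-0.2381) / (7) = -0.3878

(-0.1905, -0.3878)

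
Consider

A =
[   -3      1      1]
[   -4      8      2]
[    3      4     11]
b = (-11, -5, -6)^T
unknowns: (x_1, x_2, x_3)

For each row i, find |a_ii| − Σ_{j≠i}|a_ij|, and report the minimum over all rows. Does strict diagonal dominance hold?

1

row 1: |-3| − (1+1) = 1
row 2: |8| − (4+2) = 2
row 3: |11| − (3+4) = 4
minimum over rows = 1 → strictly diagonally dominant (convergence guaranteed)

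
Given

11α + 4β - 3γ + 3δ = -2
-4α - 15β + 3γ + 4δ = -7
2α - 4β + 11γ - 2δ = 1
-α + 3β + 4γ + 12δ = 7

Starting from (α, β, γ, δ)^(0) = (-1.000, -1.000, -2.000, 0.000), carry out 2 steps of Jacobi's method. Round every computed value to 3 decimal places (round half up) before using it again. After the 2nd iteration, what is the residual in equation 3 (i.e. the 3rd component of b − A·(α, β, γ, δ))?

Iteration 1:
  α = (-2 - (4)·-1.000 - (-3)·-2.000 - (3)·0.000) / (11) = -0.364
  β = (-7 - (-4)·-1.000 - (3)·-2.000 - (4)·0.000) / (-15) = 0.333
  γ = (1 - (2)·-1.000 - (-4)·-1.000 - (-2)·0.000) / (11) = -0.091
  δ = (7 - (-1)·-1.000 - (3)·-1.000 - (4)·-2.000) / (12) = 1.417
Iteration 2:
  α = (-2 - (4)·0.333 - (-3)·-0.091 - (3)·1.417) / (11) = -0.714
  β = (-7 - (-4)·-0.364 - (3)·-0.091 - (4)·1.417) / (-15) = 0.923
  γ = (1 - (2)·-0.364 - (-4)·0.333 - (-2)·1.417) / (11) = 0.536
  δ = (7 - (-1)·-0.364 - (3)·0.333 - (4)·-0.091) / (12) = 0.500
Residual b − A·x = (2.270, 0.381, 1.224, -4.627)

1.224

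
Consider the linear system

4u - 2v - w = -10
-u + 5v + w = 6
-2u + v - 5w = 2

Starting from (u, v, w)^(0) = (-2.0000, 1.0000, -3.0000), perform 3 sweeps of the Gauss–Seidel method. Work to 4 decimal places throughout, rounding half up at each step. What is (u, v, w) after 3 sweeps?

(-2.0609, 0.7095, 0.5663)

Iteration 1:
  u = (-10 - (-2)·1.0000 - (-1)·-3.0000) / (4) = -2.7500
  v = (6 - (-1)·-2.7500 - (1)·-3.0000) / (5) = 1.2500
  w = (2 - (-2)·-2.7500 - (1)·1.2500) / (-5) = 0.9500
Iteration 2:
  u = (-10 - (-2)·1.2500 - (-1)·0.9500) / (4) = -1.6375
  v = (6 - (-1)·-1.6375 - (1)·0.9500) / (5) = 0.6825
  w = (2 - (-2)·-1.6375 - (1)·0.6825) / (-5) = 0.3915
Iteration 3:
  u = (-10 - (-2)·0.6825 - (-1)·0.3915) / (4) = -2.0609
  v = (6 - (-1)·-2.0609 - (1)·0.3915) / (5) = 0.7095
  w = (2 - (-2)·-2.0609 - (1)·0.7095) / (-5) = 0.5663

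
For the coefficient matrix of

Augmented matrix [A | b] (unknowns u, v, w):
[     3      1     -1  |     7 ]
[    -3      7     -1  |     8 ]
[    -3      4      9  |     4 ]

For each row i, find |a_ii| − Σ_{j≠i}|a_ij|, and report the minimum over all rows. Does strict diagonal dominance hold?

row 1: |3| − (1+1) = 1
row 2: |7| − (3+1) = 3
row 3: |9| − (3+4) = 2
minimum over rows = 1 → strictly diagonally dominant (convergence guaranteed)

1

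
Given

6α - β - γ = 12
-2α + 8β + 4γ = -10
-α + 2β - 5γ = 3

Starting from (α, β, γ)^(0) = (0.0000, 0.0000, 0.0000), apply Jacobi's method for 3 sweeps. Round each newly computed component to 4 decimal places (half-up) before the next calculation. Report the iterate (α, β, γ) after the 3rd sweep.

Iteration 1:
  α = (12 - (-1)·0.0000 - (-1)·0.0000) / (6) = 2.0000
  β = (-10 - (-2)·0.0000 - (4)·0.0000) / (8) = -1.2500
  γ = (3 - (-1)·0.0000 - (2)·0.0000) / (-5) = -0.6000
Iteration 2:
  α = (12 - (-1)·-1.2500 - (-1)·-0.6000) / (6) = 1.6917
  β = (-10 - (-2)·2.0000 - (4)·-0.6000) / (8) = -0.4500
  γ = (3 - (-1)·2.0000 - (2)·-1.2500) / (-5) = -1.5000
Iteration 3:
  α = (12 - (-1)·-0.4500 - (-1)·-1.5000) / (6) = 1.6750
  β = (-10 - (-2)·1.6917 - (4)·-1.5000) / (8) = -0.0771
  γ = (3 - (-1)·1.6917 - (2)·-0.4500) / (-5) = -1.1183

(1.6750, -0.0771, -1.1183)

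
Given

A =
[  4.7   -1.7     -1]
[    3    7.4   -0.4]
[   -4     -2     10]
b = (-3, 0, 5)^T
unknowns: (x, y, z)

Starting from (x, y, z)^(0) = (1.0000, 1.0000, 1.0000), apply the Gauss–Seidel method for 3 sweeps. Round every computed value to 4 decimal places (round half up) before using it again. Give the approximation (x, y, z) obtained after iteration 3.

(-0.4814, 0.2138, 0.3502)

Iteration 1:
  x = (-3 - (-1.7)·1.0000 - (-1)·1.0000) / (4.7) = -0.0638
  y = (0 - (3)·-0.0638 - (-0.4)·1.0000) / (7.4) = 0.0799
  z = (5 - (-4)·-0.0638 - (-2)·0.0799) / (10) = 0.4905
Iteration 2:
  x = (-3 - (-1.7)·0.0799 - (-1)·0.4905) / (4.7) = -0.5050
  y = (0 - (3)·-0.5050 - (-0.4)·0.4905) / (7.4) = 0.2312
  z = (5 - (-4)·-0.5050 - (-2)·0.2312) / (10) = 0.3442
Iteration 3:
  x = (-3 - (-1.7)·0.2312 - (-1)·0.3442) / (4.7) = -0.4814
  y = (0 - (3)·-0.4814 - (-0.4)·0.3442) / (7.4) = 0.2138
  z = (5 - (-4)·-0.4814 - (-2)·0.2138) / (10) = 0.3502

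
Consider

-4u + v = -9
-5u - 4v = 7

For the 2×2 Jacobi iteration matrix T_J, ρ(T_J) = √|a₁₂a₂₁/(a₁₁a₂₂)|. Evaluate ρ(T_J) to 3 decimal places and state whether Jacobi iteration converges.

a₁₂a₂₁/(a₁₁a₂₂) = (1)·(-5) / ((-4)·(-4)) = -0.312500
ρ = √|-0.312500| = √0.312500 = 0.559
ρ < 1, so Jacobi converges

0.559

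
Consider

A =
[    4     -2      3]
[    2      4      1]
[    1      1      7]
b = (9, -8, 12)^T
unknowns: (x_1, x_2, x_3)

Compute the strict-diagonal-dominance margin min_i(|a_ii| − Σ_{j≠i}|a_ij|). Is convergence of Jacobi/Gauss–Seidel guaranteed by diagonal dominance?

row 1: |4| − (2+3) = -1
row 2: |4| − (2+1) = 1
row 3: |7| − (1+1) = 5
minimum over rows = -1 → not strictly diagonally dominant

-1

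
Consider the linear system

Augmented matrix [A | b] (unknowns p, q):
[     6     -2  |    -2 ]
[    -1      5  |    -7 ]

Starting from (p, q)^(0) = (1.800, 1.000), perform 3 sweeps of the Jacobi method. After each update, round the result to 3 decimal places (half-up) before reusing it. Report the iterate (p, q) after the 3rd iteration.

Iteration 1:
  p = (-2 - (-2)·1.000) / (6) = 0.000
  q = (-7 - (-1)·1.800) / (5) = -1.040
Iteration 2:
  p = (-2 - (-2)·-1.040) / (6) = -0.680
  q = (-7 - (-1)·0.000) / (5) = -1.400
Iteration 3:
  p = (-2 - (-2)·-1.400) / (6) = -0.800
  q = (-7 - (-1)·-0.680) / (5) = -1.536

(-0.800, -1.536)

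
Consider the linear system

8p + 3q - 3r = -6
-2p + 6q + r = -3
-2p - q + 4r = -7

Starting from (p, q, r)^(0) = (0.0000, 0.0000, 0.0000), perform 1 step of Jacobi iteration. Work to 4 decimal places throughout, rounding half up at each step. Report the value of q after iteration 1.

Iteration 1:
  p = (-6 - (3)·0.0000 - (-3)·0.0000) / (8) = -0.7500
  q = (-3 - (-2)·0.0000 - (1)·0.0000) / (6) = -0.5000
  r = (-7 - (-2)·0.0000 - (-1)·0.0000) / (4) = -1.7500

-0.5000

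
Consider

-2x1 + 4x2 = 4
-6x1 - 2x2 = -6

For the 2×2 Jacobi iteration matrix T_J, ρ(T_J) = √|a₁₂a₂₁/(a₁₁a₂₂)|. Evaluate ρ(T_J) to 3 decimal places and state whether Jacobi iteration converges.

a₁₂a₂₁/(a₁₁a₂₂) = (4)·(-6) / ((-2)·(-2)) = -6.000000
ρ = √|-6.000000| = √6.000000 = 2.449
ρ > 1, so Jacobi diverges

2.449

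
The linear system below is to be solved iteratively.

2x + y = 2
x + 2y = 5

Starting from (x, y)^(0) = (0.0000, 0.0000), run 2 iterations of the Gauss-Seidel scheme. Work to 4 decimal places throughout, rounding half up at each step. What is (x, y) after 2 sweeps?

Iteration 1:
  x = (2 - (1)·0.0000) / (2) = 1.0000
  y = (5 - (1)·1.0000) / (2) = 2.0000
Iteration 2:
  x = (2 - (1)·2.0000) / (2) = 0.0000
  y = (5 - (1)·0.0000) / (2) = 2.5000

(0.0000, 2.5000)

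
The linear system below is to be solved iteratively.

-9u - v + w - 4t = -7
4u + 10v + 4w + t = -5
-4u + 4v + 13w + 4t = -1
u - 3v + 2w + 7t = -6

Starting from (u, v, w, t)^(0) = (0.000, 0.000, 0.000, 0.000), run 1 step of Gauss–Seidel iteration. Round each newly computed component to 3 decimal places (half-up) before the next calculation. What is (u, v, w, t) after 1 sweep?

(0.778, -0.811, 0.412, -1.434)

Iteration 1:
  u = (-7 - (-1)·0.000 - (1)·0.000 - (-4)·0.000) / (-9) = 0.778
  v = (-5 - (4)·0.778 - (4)·0.000 - (1)·0.000) / (10) = -0.811
  w = (-1 - (-4)·0.778 - (4)·-0.811 - (4)·0.000) / (13) = 0.412
  t = (-6 - (1)·0.778 - (-3)·-0.811 - (2)·0.412) / (7) = -1.434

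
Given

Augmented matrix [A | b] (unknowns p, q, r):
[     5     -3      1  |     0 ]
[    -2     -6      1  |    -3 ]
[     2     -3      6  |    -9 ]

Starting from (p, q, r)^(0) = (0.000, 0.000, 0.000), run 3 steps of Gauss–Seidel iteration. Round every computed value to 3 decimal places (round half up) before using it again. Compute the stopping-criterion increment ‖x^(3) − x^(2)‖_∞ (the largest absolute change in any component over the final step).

Iteration 1:
  p = (0 - (-3)·0.000 - (1)·0.000) / (5) = 0.000
  q = (-3 - (-2)·0.000 - (1)·0.000) / (-6) = 0.500
  r = (-9 - (2)·0.000 - (-3)·0.500) / (6) = -1.250
Iteration 2:
  p = (0 - (-3)·0.500 - (1)·-1.250) / (5) = 0.550
  q = (-3 - (-2)·0.550 - (1)·-1.250) / (-6) = 0.108
  r = (-9 - (2)·0.550 - (-3)·0.108) / (6) = -1.629
Iteration 3:
  p = (0 - (-3)·0.108 - (1)·-1.629) / (5) = 0.391
  q = (-3 - (-2)·0.391 - (1)·-1.629) / (-6) = 0.098
  r = (-9 - (2)·0.391 - (-3)·0.098) / (6) = -1.581
Change: (-0.159, -0.010, 0.048) → max |·| = 0.159

0.159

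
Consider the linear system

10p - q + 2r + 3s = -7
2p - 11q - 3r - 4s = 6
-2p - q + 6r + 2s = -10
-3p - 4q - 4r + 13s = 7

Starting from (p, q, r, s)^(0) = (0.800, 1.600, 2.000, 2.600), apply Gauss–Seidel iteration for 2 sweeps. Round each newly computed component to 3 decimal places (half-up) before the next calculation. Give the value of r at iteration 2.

-0.850

Iteration 1:
  p = (-7 - (-1)·1.600 - (2)·2.000 - (3)·2.600) / (10) = -1.720
  q = (6 - (2)·-1.720 - (-3)·2.000 - (-4)·2.600) / (-11) = -2.349
  r = (-10 - (-2)·-1.720 - (-1)·-2.349 - (2)·2.600) / (6) = -3.498
  s = (7 - (-3)·-1.720 - (-4)·-2.349 - (-4)·-3.498) / (13) = -1.658
Iteration 2:
  p = (-7 - (-1)·-2.349 - (2)·-3.498 - (3)·-1.658) / (10) = 0.262
  q = (6 - (2)·0.262 - (-3)·-3.498 - (-4)·-1.658) / (-11) = 1.059
  r = (-10 - (-2)·0.262 - (-1)·1.059 - (2)·-1.658) / (6) = -0.850
  s = (7 - (-3)·0.262 - (-4)·1.059 - (-4)·-0.850) / (13) = 0.663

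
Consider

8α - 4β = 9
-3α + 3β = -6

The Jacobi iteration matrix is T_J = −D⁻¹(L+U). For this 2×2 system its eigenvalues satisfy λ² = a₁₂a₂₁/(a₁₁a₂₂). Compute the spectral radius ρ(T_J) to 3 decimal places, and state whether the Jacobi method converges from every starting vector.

a₁₂a₂₁/(a₁₁a₂₂) = (-4)·(-3) / ((8)·(3)) = 0.500000
ρ = √|0.500000| = √0.500000 = 0.707
ρ < 1, so Jacobi converges

0.707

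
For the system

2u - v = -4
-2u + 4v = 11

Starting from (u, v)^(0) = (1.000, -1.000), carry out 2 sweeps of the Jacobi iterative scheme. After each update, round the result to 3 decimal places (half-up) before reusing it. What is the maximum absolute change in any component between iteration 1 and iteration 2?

Iteration 1:
  u = (-4 - (-1)·-1.000) / (2) = -2.500
  v = (11 - (-2)·1.000) / (4) = 3.250
Iteration 2:
  u = (-4 - (-1)·3.250) / (2) = -0.375
  v = (11 - (-2)·-2.500) / (4) = 1.500
Change: (2.125, -1.750) → max |·| = 2.125

2.125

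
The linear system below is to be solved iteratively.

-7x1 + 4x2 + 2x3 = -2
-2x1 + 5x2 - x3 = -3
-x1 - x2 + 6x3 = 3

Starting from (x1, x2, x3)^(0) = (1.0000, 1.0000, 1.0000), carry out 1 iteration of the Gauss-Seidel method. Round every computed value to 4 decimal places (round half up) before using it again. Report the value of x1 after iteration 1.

1.1429

Iteration 1:
  x1 = (-2 - (4)·1.0000 - (2)·1.0000) / (-7) = 1.1429
  x2 = (-3 - (-2)·1.1429 - (-1)·1.0000) / (5) = 0.0572
  x3 = (3 - (-1)·1.1429 - (-1)·0.0572) / (6) = 0.7000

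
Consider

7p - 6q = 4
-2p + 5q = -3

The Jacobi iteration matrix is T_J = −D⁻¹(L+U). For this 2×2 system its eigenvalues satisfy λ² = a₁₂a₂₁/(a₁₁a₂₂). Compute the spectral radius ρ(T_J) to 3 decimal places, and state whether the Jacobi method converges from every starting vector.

0.586

a₁₂a₂₁/(a₁₁a₂₂) = (-6)·(-2) / ((7)·(5)) = 0.342857
ρ = √|0.342857| = √0.342857 = 0.586
ρ < 1, so Jacobi converges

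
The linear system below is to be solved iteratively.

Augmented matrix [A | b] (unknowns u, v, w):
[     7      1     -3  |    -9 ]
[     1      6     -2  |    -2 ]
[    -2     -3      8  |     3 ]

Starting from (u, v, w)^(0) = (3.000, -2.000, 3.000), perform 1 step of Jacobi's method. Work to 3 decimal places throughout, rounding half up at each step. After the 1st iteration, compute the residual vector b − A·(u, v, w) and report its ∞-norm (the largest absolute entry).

10.044

Iteration 1:
  u = (-9 - (1)·-2.000 - (-3)·3.000) / (7) = 0.286
  v = (-2 - (1)·3.000 - (-2)·3.000) / (6) = 0.167
  w = (3 - (-2)·3.000 - (-3)·-2.000) / (8) = 0.375
Residual b − A·x = (-10.044, -2.538, 1.073); ∞-norm = 10.044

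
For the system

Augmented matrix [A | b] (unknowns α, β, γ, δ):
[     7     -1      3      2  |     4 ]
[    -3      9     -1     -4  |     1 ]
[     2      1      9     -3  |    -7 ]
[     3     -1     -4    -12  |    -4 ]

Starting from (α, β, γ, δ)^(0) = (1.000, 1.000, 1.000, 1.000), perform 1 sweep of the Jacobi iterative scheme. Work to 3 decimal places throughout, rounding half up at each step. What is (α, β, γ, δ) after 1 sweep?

(0.000, 1.000, -0.778, 0.167)

Iteration 1:
  α = (4 - (-1)·1.000 - (3)·1.000 - (2)·1.000) / (7) = 0.000
  β = (1 - (-3)·1.000 - (-1)·1.000 - (-4)·1.000) / (9) = 1.000
  γ = (-7 - (2)·1.000 - (1)·1.000 - (-3)·1.000) / (9) = -0.778
  δ = (-4 - (3)·1.000 - (-1)·1.000 - (-4)·1.000) / (-12) = 0.167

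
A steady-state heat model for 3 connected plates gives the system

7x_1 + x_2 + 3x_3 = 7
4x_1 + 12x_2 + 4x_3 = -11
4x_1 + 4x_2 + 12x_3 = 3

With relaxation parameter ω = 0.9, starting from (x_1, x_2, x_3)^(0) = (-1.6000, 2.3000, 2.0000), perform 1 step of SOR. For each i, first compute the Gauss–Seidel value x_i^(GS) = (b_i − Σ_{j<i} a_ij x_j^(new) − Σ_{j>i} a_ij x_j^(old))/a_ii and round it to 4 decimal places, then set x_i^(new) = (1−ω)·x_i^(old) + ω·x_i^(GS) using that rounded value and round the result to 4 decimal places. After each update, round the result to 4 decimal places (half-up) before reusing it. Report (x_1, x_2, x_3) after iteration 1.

(-0.3271, -1.0969, 0.8522)

Iteration 1:
  x_1: GS value = (7 - (1)·2.3000 - (3)·2.0000) / (7) = -0.1857;  x_1 ← (1−ω)·-1.6000 + ω·-0.1857 = -0.3271
  x_2: GS value = (-11 - (4)·-0.3271 - (4)·2.0000) / (12) = -1.4743;  x_2 ← (1−ω)·2.3000 + ω·-1.4743 = -1.0969
  x_3: GS value = (3 - (4)·-0.3271 - (4)·-1.0969) / (12) = 0.7247;  x_3 ← (1−ω)·2.0000 + ω·0.7247 = 0.8522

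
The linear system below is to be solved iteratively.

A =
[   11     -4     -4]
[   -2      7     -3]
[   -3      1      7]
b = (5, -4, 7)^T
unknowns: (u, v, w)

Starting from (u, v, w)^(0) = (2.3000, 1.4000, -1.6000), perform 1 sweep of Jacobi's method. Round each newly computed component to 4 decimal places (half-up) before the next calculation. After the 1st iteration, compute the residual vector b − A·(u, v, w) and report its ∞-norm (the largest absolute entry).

6.3207

Iteration 1:
  u = (5 - (-4)·1.4000 - (-4)·-1.6000) / (11) = 0.3818
  v = (-4 - (-2)·2.3000 - (-3)·-1.6000) / (7) = -0.6000
  w = (7 - (-3)·2.3000 - (1)·1.4000) / (7) = 1.7857
Residual b − A·x = (5.5430, 6.3207, -3.7545); ∞-norm = 6.3207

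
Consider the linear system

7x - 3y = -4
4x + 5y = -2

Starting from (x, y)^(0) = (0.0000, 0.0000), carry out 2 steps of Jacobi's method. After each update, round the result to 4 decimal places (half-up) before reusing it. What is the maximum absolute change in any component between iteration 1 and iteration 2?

Iteration 1:
  x = (-4 - (-3)·0.0000) / (7) = -0.5714
  y = (-2 - (4)·0.0000) / (5) = -0.4000
Iteration 2:
  x = (-4 - (-3)·-0.4000) / (7) = -0.7429
  y = (-2 - (4)·-0.5714) / (5) = 0.0571
Change: (-0.1715, 0.4571) → max |·| = 0.4571

0.4571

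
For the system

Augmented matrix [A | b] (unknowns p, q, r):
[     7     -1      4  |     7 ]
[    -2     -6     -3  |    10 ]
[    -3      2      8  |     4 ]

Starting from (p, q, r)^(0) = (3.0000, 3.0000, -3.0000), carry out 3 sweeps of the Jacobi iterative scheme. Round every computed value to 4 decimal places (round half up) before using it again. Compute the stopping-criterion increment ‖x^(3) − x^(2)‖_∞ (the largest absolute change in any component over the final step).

0.9094

Iteration 1:
  p = (7 - (-1)·3.0000 - (4)·-3.0000) / (7) = 3.1429
  q = (10 - (-2)·3.0000 - (-3)·-3.0000) / (-6) = -1.1667
  r = (4 - (-3)·3.0000 - (2)·3.0000) / (8) = 0.8750
Iteration 2:
  p = (7 - (-1)·-1.1667 - (4)·0.8750) / (7) = 0.3333
  q = (10 - (-2)·3.1429 - (-3)·0.8750) / (-6) = -3.1518
  r = (4 - (-3)·3.1429 - (2)·-1.1667) / (8) = 1.9703
Iteration 3:
  p = (7 - (-1)·-3.1518 - (4)·1.9703) / (7) = -0.5761
  q = (10 - (-2)·0.3333 - (-3)·1.9703) / (-6) = -2.7629
  r = (4 - (-3)·0.3333 - (2)·-3.1518) / (8) = 1.4129
Change: (-0.9094, 0.3889, -0.5574) → max |·| = 0.9094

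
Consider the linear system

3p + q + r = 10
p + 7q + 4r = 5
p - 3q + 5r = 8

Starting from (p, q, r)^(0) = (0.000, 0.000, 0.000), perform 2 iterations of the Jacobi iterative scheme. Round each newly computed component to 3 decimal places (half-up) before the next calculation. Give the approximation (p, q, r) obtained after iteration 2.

Iteration 1:
  p = (10 - (1)·0.000 - (1)·0.000) / (3) = 3.333
  q = (5 - (1)·0.000 - (4)·0.000) / (7) = 0.714
  r = (8 - (1)·0.000 - (-3)·0.000) / (5) = 1.600
Iteration 2:
  p = (10 - (1)·0.714 - (1)·1.600) / (3) = 2.562
  q = (5 - (1)·3.333 - (4)·1.600) / (7) = -0.676
  r = (8 - (1)·3.333 - (-3)·0.714) / (5) = 1.362

(2.562, -0.676, 1.362)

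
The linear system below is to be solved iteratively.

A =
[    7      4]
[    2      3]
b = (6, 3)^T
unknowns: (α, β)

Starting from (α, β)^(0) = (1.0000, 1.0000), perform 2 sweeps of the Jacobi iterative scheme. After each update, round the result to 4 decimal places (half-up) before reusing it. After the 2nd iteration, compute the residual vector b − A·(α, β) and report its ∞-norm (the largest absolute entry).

1.9049

Iteration 1:
  α = (6 - (4)·1.0000) / (7) = 0.2857
  β = (3 - (2)·1.0000) / (3) = 0.3333
Iteration 2:
  α = (6 - (4)·0.3333) / (7) = 0.6667
  β = (3 - (2)·0.2857) / (3) = 0.8095
Residual b − A·x = (-1.9049, -0.7619); ∞-norm = 1.9049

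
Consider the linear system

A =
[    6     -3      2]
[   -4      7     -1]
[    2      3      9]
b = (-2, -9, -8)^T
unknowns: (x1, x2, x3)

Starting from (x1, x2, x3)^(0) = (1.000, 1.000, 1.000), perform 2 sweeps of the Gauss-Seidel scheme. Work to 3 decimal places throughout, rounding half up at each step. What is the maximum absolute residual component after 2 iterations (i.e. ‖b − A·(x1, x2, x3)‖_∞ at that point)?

Iteration 1:
  x1 = (-2 - (-3)·1.000 - (2)·1.000) / (6) = -0.167
  x2 = (-9 - (-4)·-0.167 - (-1)·1.000) / (7) = -1.238
  x3 = (-8 - (2)·-0.167 - (3)·-1.238) / (9) = -0.439
Iteration 2:
  x1 = (-2 - (-3)·-1.238 - (2)·-0.439) / (6) = -0.806
  x2 = (-9 - (-4)·-0.806 - (-1)·-0.439) / (7) = -1.809
  x3 = (-8 - (2)·-0.806 - (3)·-1.809) / (9) = -0.107
Residual b − A·x = (-2.377, 0.332, 0.002); ∞-norm = 2.377

2.377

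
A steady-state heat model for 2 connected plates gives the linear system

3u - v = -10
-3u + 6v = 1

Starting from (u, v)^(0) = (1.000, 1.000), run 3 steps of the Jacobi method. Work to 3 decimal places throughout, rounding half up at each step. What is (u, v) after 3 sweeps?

(-3.778, -1.389)

Iteration 1:
  u = (-10 - (-1)·1.000) / (3) = -3.000
  v = (1 - (-3)·1.000) / (6) = 0.667
Iteration 2:
  u = (-10 - (-1)·0.667) / (3) = -3.111
  v = (1 - (-3)·-3.000) / (6) = -1.333
Iteration 3:
  u = (-10 - (-1)·-1.333) / (3) = -3.778
  v = (1 - (-3)·-3.111) / (6) = -1.389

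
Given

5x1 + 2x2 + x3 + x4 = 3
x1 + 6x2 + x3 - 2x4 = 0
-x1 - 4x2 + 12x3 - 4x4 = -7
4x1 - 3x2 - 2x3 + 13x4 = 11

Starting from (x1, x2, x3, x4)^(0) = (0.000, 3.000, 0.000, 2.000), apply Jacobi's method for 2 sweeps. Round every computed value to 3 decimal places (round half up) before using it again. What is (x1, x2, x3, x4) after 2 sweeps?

(-0.191, 0.499, 0.068, 1.474)

Iteration 1:
  x1 = (3 - (2)·3.000 - (1)·0.000 - (1)·2.000) / (5) = -1.000
  x2 = (0 - (1)·0.000 - (1)·0.000 - (-2)·2.000) / (6) = 0.667
  x3 = (-7 - (-1)·0.000 - (-4)·3.000 - (-4)·2.000) / (12) = 1.083
  x4 = (11 - (4)·0.000 - (-3)·3.000 - (-2)·0.000) / (13) = 1.538
Iteration 2:
  x1 = (3 - (2)·0.667 - (1)·1.083 - (1)·1.538) / (5) = -0.191
  x2 = (0 - (1)·-1.000 - (1)·1.083 - (-2)·1.538) / (6) = 0.499
  x3 = (-7 - (-1)·-1.000 - (-4)·0.667 - (-4)·1.538) / (12) = 0.068
  x4 = (11 - (4)·-1.000 - (-3)·0.667 - (-2)·1.083) / (13) = 1.474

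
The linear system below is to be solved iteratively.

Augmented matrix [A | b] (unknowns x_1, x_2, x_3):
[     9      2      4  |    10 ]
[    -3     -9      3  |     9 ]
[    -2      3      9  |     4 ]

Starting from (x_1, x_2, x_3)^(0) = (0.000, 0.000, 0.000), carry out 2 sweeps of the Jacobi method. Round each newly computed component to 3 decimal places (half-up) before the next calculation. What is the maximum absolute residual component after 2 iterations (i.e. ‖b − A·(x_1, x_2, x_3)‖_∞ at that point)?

1.880

Iteration 1:
  x_1 = (10 - (2)·0.000 - (4)·0.000) / (9) = 1.111
  x_2 = (9 - (-3)·0.000 - (3)·0.000) / (-9) = -1.000
  x_3 = (4 - (-2)·0.000 - (3)·0.000) / (9) = 0.444
Iteration 2:
  x_1 = (10 - (2)·-1.000 - (4)·0.444) / (9) = 1.136
  x_2 = (9 - (-3)·1.111 - (3)·0.444) / (-9) = -1.222
  x_3 = (4 - (-2)·1.111 - (3)·-1.000) / (9) = 1.025
Residual b − A·x = (-1.880, -1.665, 0.713); ∞-norm = 1.880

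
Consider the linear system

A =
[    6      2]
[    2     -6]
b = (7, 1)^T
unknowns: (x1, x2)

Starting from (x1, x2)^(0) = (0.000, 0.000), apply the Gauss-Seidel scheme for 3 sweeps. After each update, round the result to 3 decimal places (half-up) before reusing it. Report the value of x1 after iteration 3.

Iteration 1:
  x1 = (7 - (2)·0.000) / (6) = 1.167
  x2 = (1 - (2)·1.167) / (-6) = 0.222
Iteration 2:
  x1 = (7 - (2)·0.222) / (6) = 1.093
  x2 = (1 - (2)·1.093) / (-6) = 0.198
Iteration 3:
  x1 = (7 - (2)·0.198) / (6) = 1.101
  x2 = (1 - (2)·1.101) / (-6) = 0.200

1.101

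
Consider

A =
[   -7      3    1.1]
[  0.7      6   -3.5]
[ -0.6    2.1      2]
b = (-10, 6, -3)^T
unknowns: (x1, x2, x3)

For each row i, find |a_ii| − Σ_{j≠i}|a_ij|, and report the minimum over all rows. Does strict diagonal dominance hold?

-0.7

row 1: |-7| − (3+1.1) = 2.9
row 2: |6| − (0.7+3.5) = 1.8
row 3: |2| − (0.6+2.1) = -0.7
minimum over rows = -0.7 → not strictly diagonally dominant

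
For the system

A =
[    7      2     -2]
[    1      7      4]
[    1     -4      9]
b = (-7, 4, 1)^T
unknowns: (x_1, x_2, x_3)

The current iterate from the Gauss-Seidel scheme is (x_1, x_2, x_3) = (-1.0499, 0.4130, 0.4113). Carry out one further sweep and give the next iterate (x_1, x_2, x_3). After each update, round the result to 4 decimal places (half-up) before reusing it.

One sweep:
  x_1 = (-7 - (2)·0.4130 - (-2)·0.4113) / (7) = -1.0005
  x_2 = (4 - (1)·-1.0005 - (4)·0.4113) / (7) = 0.4793
  x_3 = (1 - (1)·-1.0005 - (-4)·0.4793) / (9) = 0.4353

(-1.0005, 0.4793, 0.4353)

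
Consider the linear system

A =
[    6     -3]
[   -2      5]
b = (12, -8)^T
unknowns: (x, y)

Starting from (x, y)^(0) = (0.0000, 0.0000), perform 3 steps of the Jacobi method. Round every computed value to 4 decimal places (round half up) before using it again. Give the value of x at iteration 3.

1.6000

Iteration 1:
  x = (12 - (-3)·0.0000) / (6) = 2.0000
  y = (-8 - (-2)·0.0000) / (5) = -1.6000
Iteration 2:
  x = (12 - (-3)·-1.6000) / (6) = 1.2000
  y = (-8 - (-2)·2.0000) / (5) = -0.8000
Iteration 3:
  x = (12 - (-3)·-0.8000) / (6) = 1.6000
  y = (-8 - (-2)·1.2000) / (5) = -1.1200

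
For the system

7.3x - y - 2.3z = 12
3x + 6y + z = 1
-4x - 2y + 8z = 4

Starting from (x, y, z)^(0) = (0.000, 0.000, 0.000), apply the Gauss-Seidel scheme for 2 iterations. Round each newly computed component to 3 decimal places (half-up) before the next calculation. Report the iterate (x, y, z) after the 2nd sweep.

(1.919, -0.986, 1.213)

Iteration 1:
  x = (12 - (-1)·0.000 - (-2.3)·0.000) / (7.3) = 1.644
  y = (1 - (3)·1.644 - (1)·0.000) / (6) = -0.655
  z = (4 - (-4)·1.644 - (-2)·-0.655) / (8) = 1.158
Iteration 2:
  x = (12 - (-1)·-0.655 - (-2.3)·1.158) / (7.3) = 1.919
  y = (1 - (3)·1.919 - (1)·1.158) / (6) = -0.986
  z = (4 - (-4)·1.919 - (-2)·-0.986) / (8) = 1.213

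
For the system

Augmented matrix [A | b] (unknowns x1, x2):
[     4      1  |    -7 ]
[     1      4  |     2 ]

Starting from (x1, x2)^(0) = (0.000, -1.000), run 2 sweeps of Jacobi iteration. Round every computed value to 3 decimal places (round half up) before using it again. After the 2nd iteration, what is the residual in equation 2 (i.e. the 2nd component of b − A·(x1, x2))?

0.375

Iteration 1:
  x1 = (-7 - (1)·-1.000) / (4) = -1.500
  x2 = (2 - (1)·0.000) / (4) = 0.500
Iteration 2:
  x1 = (-7 - (1)·0.500) / (4) = -1.875
  x2 = (2 - (1)·-1.500) / (4) = 0.875
Residual b − A·x = (-0.375, 0.375)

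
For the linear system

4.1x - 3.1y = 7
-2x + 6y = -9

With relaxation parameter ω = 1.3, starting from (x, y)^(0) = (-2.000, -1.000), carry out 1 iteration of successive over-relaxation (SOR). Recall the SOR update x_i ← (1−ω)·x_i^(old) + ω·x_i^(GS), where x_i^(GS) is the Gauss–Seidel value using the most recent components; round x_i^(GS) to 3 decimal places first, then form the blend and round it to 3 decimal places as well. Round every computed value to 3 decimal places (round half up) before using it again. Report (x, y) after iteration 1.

(1.836, -0.854)

Iteration 1:
  x: GS value = (7 - (-3.1)·-1.000) / (4.1) = 0.951;  x ← (1−ω)·-2.000 + ω·0.951 = 1.836
  y: GS value = (-9 - (-2)·1.836) / (6) = -0.888;  y ← (1−ω)·-1.000 + ω·-0.888 = -0.854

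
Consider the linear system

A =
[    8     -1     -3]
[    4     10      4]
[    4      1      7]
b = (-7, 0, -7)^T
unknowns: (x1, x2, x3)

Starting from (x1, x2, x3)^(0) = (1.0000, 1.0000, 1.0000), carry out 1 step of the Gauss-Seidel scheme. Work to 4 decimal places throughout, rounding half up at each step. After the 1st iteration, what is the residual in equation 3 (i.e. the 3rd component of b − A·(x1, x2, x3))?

Iteration 1:
  x1 = (-7 - (-1)·1.0000 - (-3)·1.0000) / (8) = -0.3750
  x2 = (0 - (4)·-0.3750 - (4)·1.0000) / (10) = -0.2500
  x3 = (-7 - (4)·-0.3750 - (1)·-0.2500) / (7) = -0.7500
Residual b − A·x = (-6.5000, 7.0000, 0.0000)

0.0000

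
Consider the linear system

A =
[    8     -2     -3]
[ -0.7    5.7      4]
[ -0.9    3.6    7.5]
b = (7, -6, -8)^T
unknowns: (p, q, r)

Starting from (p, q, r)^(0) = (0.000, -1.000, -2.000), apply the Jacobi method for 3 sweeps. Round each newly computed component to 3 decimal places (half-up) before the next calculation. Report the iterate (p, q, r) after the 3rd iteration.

Iteration 1:
  p = (7 - (-2)·-1.000 - (-3)·-2.000) / (8) = -0.125
  q = (-6 - (-0.7)·0.000 - (4)·-2.000) / (5.7) = 0.351
  r = (-8 - (-0.9)·0.000 - (3.6)·-1.000) / (7.5) = -0.587
Iteration 2:
  p = (7 - (-2)·0.351 - (-3)·-0.587) / (8) = 0.743
  q = (-6 - (-0.7)·-0.125 - (4)·-0.587) / (5.7) = -0.656
  r = (-8 - (-0.9)·-0.125 - (3.6)·0.351) / (7.5) = -1.250
Iteration 3:
  p = (7 - (-2)·-0.656 - (-3)·-1.250) / (8) = 0.242
  q = (-6 - (-0.7)·0.743 - (4)·-1.250) / (5.7) = -0.084
  r = (-8 - (-0.9)·0.743 - (3.6)·-0.656) / (7.5) = -0.663

(0.242, -0.084, -0.663)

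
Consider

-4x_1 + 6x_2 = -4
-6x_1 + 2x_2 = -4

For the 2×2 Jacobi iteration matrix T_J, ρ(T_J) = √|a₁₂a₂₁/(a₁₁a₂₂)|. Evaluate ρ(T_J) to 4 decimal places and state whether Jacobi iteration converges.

a₁₂a₂₁/(a₁₁a₂₂) = (6)·(-6) / ((-4)·(2)) = 4.500000
ρ = √|4.500000| = √4.500000 = 2.1213
ρ > 1, so Jacobi diverges

2.1213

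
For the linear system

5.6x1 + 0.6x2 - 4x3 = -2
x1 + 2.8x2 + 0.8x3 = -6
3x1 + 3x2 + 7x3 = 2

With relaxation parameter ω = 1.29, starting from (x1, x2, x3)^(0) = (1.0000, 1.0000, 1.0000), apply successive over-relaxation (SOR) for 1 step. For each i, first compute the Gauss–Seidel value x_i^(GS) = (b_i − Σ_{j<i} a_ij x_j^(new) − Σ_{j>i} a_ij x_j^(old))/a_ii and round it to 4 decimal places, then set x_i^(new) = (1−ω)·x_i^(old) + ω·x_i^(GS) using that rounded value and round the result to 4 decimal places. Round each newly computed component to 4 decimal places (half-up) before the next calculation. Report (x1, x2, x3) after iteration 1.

(0.0325, -3.4379, 1.9613)

Iteration 1:
  x1: GS value = (-2 - (0.6)·1.0000 - (-4)·1.0000) / (5.6) = 0.2500;  x1 ← (1−ω)·1.0000 + ω·0.2500 = 0.0325
  x2: GS value = (-6 - (1)·0.0325 - (0.8)·1.0000) / (2.8) = -2.4402;  x2 ← (1−ω)·1.0000 + ω·-2.4402 = -3.4379
  x3: GS value = (2 - (3)·0.0325 - (3)·-3.4379) / (7) = 1.7452;  x3 ← (1−ω)·1.0000 + ω·1.7452 = 1.9613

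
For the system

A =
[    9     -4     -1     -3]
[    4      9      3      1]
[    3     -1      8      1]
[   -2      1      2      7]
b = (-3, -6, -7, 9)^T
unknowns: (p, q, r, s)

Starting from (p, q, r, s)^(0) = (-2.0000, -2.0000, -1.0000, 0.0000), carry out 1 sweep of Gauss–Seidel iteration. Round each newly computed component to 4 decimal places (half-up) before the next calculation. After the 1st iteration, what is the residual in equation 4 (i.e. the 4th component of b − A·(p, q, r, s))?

0.0002

Iteration 1:
  p = (-3 - (-4)·-2.0000 - (-1)·-1.0000 - (-3)·0.0000) / (9) = -1.3333
  q = (-6 - (4)·-1.3333 - (3)·-1.0000 - (1)·0.0000) / (9) = 0.2592
  r = (-7 - (3)·-1.3333 - (-1)·0.2592 - (1)·0.0000) / (8) = -0.3426
  s = (9 - (-2)·-1.3333 - (1)·0.2592 - (2)·-0.3426) / (7) = 0.9656
Residual b − A·x = (12.5907, -2.9374, -0.9657, 0.0002)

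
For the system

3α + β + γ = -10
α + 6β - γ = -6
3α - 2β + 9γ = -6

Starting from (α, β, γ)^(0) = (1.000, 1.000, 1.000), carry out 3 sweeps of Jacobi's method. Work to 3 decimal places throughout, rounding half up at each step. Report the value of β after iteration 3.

-0.469

Iteration 1:
  α = (-10 - (1)·1.000 - (1)·1.000) / (3) = -4.000
  β = (-6 - (1)·1.000 - (-1)·1.000) / (6) = -1.000
  γ = (-6 - (3)·1.000 - (-2)·1.000) / (9) = -0.778
Iteration 2:
  α = (-10 - (1)·-1.000 - (1)·-0.778) / (3) = -2.741
  β = (-6 - (1)·-4.000 - (-1)·-0.778) / (6) = -0.463
  γ = (-6 - (3)·-4.000 - (-2)·-1.000) / (9) = 0.444
Iteration 3:
  α = (-10 - (1)·-0.463 - (1)·0.444) / (3) = -3.327
  β = (-6 - (1)·-2.741 - (-1)·0.444) / (6) = -0.469
  γ = (-6 - (3)·-2.741 - (-2)·-0.463) / (9) = 0.144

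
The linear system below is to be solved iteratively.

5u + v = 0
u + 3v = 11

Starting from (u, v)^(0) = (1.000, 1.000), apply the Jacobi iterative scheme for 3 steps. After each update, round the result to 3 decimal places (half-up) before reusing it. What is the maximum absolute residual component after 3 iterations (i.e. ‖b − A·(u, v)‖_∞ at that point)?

0.154

Iteration 1:
  u = (0 - (1)·1.000) / (5) = -0.200
  v = (11 - (1)·1.000) / (3) = 3.333
Iteration 2:
  u = (0 - (1)·3.333) / (5) = -0.667
  v = (11 - (1)·-0.200) / (3) = 3.733
Iteration 3:
  u = (0 - (1)·3.733) / (5) = -0.747
  v = (11 - (1)·-0.667) / (3) = 3.889
Residual b − A·x = (-0.154, 0.080); ∞-norm = 0.154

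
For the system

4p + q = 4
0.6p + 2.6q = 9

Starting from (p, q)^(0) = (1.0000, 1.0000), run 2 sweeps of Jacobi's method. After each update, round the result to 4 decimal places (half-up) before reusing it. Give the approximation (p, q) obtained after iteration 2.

(0.1923, 3.2885)

Iteration 1:
  p = (4 - (1)·1.0000) / (4) = 0.7500
  q = (9 - (0.6)·1.0000) / (2.6) = 3.2308
Iteration 2:
  p = (4 - (1)·3.2308) / (4) = 0.1923
  q = (9 - (0.6)·0.7500) / (2.6) = 3.2885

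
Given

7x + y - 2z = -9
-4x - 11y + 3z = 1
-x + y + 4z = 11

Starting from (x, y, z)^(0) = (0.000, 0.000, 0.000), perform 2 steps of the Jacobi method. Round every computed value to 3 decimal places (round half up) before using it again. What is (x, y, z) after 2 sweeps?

(-0.487, 1.127, 2.451)

Iteration 1:
  x = (-9 - (1)·0.000 - (-2)·0.000) / (7) = -1.286
  y = (1 - (-4)·0.000 - (3)·0.000) / (-11) = -0.091
  z = (11 - (-1)·0.000 - (1)·0.000) / (4) = 2.750
Iteration 2:
  x = (-9 - (1)·-0.091 - (-2)·2.750) / (7) = -0.487
  y = (1 - (-4)·-1.286 - (3)·2.750) / (-11) = 1.127
  z = (11 - (-1)·-1.286 - (1)·-0.091) / (4) = 2.451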